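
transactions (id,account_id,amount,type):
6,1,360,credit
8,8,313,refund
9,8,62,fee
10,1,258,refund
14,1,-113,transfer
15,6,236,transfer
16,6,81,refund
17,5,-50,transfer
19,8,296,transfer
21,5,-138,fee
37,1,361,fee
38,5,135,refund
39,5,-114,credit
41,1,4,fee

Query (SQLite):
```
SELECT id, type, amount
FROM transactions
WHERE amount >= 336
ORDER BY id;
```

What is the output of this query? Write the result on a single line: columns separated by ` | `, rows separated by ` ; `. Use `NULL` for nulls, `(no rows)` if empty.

6 | credit | 360 ; 37 | fee | 361

amount >= 336: ids {6, 37}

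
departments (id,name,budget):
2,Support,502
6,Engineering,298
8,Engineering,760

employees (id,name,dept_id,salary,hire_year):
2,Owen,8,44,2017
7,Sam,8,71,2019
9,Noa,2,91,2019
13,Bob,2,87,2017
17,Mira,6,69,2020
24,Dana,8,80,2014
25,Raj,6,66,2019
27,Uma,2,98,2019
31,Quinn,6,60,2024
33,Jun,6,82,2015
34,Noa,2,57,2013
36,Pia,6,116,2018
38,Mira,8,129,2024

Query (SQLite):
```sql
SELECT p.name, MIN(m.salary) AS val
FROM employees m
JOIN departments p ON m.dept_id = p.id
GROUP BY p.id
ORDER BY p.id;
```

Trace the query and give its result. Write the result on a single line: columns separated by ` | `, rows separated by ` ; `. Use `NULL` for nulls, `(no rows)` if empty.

Support | 57 ; Engineering | 60 ; Engineering | 44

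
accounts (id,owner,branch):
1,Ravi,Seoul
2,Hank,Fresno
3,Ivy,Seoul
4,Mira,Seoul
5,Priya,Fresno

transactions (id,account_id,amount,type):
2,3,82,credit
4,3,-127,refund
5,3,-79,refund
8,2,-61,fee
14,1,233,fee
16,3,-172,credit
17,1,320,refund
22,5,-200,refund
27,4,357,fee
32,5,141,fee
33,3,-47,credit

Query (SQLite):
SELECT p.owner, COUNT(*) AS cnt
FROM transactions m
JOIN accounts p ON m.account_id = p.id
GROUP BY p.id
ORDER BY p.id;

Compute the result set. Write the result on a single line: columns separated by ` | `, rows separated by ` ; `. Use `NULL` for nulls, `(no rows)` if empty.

Ravi | 2 ; Hank | 1 ; Ivy | 5 ; Mira | 1 ; Priya | 2

Join each transactions row to its accounts via account_id.
Group joined rows by accounts.id; compute COUNT(*) per group.
  1: ids {14, 17} → COUNT(*)=2
  2: ids {8} → COUNT(*)=1
  3: ids {2, 4, 5, 16, 33} → COUNT(*)=5
  4: ids {27} → COUNT(*)=1
  5: ids {22, 32} → COUNT(*)=2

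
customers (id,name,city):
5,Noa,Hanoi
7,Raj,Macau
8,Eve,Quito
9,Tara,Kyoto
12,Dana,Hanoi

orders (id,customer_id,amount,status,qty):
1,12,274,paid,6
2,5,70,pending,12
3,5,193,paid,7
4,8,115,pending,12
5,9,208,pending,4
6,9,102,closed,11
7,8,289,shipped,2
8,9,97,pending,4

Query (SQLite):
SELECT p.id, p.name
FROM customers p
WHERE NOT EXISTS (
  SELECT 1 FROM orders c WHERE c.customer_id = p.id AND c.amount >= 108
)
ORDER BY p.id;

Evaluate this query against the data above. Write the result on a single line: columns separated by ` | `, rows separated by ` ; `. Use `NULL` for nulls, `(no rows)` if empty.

7 | Raj

For each customers row, check whether any orders with matching customer_id has amount >= 108.
Keep rows where that is false.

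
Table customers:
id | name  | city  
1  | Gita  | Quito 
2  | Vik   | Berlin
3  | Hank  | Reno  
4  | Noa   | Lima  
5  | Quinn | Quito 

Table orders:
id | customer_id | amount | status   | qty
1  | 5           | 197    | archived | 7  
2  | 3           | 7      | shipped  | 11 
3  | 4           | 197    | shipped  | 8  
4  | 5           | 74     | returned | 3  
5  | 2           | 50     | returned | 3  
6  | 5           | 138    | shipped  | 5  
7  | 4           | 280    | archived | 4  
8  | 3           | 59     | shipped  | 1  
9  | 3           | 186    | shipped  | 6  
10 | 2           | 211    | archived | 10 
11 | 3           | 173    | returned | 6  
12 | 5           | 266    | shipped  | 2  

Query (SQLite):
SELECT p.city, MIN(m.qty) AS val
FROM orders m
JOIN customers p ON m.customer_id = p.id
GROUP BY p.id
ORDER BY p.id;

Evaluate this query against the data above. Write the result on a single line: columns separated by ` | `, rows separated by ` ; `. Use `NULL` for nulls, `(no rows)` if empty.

Berlin | 3 ; Reno | 1 ; Lima | 4 ; Quito | 2

Join each orders row to its customers via customer_id.
Group joined rows by customers.id; compute MIN(m.qty) per group.
  2: ids {5, 10} → MIN(m.qty)=3
  3: ids {2, 8, 9, 11} → MIN(m.qty)=1
  4: ids {3, 7} → MIN(m.qty)=4
  5: ids {1, 4, 6, 12} → MIN(m.qty)=2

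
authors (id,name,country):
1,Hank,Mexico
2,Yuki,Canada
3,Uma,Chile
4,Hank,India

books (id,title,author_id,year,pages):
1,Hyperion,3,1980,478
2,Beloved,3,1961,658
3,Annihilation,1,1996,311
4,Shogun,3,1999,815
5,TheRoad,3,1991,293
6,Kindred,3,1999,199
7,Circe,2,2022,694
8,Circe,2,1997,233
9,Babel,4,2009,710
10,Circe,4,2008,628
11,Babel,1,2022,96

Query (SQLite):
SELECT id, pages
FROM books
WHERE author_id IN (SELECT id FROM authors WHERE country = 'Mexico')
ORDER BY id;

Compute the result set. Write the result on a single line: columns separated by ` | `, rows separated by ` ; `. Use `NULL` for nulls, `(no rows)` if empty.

3 | 311 ; 11 | 96

Inner query: authors.id where country = 'Mexico'.
Outer: keep books rows whose author_id is in that set.
Inner query → {1}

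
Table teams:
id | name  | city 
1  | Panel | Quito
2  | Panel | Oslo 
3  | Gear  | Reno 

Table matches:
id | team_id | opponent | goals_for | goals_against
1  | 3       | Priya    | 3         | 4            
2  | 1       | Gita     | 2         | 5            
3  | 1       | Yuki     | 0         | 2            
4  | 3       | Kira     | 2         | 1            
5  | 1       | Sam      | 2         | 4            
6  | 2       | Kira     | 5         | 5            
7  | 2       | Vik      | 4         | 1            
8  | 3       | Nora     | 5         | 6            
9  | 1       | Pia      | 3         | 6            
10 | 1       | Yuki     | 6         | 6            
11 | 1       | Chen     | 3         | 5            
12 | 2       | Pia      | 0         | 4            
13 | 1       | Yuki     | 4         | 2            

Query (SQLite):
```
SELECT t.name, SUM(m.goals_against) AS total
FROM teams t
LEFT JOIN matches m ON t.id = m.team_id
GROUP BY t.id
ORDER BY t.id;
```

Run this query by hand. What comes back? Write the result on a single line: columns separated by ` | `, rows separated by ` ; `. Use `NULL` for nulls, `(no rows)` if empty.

Panel | 30 ; Panel | 10 ; Gear | 11

LEFT JOIN keeps every teams row; unmatched ones get NULL for matches columns.
Group by teams.id and compute SUM(m.goals_against). SUM over an all-NULL group is NULL.
  1: ids {2, 3, 5, 9, 10, 11, 13} → SUM(m.goals_against)=30
  2: ids {6, 7, 12} → SUM(m.goals_against)=10
  3: ids {1, 4, 8} → SUM(m.goals_against)=11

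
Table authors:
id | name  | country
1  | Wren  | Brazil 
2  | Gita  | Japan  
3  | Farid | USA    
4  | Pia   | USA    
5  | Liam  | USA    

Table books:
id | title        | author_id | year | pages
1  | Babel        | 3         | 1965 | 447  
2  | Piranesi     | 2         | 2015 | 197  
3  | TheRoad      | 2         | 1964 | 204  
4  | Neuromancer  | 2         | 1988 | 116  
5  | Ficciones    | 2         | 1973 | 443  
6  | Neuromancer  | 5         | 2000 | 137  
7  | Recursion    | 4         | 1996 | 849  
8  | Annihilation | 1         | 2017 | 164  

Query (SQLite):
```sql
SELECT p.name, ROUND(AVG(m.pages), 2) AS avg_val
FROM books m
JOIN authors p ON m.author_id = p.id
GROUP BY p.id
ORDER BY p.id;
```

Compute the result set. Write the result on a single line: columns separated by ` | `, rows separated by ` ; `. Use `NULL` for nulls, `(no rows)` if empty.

Wren | 164 ; Gita | 240 ; Farid | 447 ; Pia | 849 ; Liam | 137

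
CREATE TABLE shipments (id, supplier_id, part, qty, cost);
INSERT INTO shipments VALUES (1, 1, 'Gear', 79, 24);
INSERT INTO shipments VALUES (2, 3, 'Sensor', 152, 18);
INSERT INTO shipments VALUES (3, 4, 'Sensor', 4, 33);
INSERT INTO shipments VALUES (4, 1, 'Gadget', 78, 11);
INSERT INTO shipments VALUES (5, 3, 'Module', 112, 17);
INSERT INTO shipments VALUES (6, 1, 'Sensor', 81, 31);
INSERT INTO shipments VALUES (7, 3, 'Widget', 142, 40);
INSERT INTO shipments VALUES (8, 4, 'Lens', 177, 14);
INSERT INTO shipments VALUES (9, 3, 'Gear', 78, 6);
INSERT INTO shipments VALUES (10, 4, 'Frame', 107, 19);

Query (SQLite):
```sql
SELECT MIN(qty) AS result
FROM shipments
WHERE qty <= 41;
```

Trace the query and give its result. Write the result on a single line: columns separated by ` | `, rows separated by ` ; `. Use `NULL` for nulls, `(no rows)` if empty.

Rows where qty <= 41 → qty values: [4].
MIN of non-NULL values = 4.

4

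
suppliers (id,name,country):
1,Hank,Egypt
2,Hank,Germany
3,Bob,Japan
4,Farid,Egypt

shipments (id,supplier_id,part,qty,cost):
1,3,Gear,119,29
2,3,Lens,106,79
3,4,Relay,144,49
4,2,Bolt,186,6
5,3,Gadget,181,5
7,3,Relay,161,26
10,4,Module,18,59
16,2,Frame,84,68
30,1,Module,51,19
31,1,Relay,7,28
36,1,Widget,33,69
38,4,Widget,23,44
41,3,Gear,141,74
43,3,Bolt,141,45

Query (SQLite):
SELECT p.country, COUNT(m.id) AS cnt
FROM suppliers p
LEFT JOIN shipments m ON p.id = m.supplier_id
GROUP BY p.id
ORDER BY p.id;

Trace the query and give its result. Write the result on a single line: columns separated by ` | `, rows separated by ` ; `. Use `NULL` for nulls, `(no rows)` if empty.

LEFT JOIN keeps every suppliers row; unmatched ones get NULL for shipments columns.
Group by suppliers.id and compute COUNT(m.id). COUNT(col) of an all-NULL group is 0.
  1: ids {30, 31, 36} → COUNT(m.id)=3
  2: ids {4, 16} → COUNT(m.id)=2
  3: ids {1, 2, 5, 7, 41, 43} → COUNT(m.id)=6
  4: ids {3, 10, 38} → COUNT(m.id)=3

Egypt | 3 ; Germany | 2 ; Japan | 6 ; Egypt | 3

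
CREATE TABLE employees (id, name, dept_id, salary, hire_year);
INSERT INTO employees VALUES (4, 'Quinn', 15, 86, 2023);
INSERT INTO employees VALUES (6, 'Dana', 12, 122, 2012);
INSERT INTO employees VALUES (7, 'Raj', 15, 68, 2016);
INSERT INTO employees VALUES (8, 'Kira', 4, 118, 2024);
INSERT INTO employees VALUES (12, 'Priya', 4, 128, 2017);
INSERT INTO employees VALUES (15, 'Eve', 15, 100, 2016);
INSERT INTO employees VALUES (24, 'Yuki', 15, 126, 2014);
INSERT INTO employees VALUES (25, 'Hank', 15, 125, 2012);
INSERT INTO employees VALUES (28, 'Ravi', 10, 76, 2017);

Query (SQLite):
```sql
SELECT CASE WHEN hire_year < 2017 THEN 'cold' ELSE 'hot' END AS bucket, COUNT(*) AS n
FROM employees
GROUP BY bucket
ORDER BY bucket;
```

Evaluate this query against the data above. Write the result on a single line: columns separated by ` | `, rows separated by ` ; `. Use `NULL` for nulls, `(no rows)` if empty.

cold | 5 ; hot | 4

Bucket rows by hire_year < 2017 → 'cold' else 'hot'; count each bucket.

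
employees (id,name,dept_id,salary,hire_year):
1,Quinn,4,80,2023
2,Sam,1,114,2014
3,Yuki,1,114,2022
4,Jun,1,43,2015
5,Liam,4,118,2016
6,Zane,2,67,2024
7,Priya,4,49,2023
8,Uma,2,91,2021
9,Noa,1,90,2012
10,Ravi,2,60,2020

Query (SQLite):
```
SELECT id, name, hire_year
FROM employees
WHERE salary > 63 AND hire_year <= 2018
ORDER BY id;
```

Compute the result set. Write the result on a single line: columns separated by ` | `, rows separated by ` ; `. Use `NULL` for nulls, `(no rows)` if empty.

salary > 63: ids {1, 2, 3, 5, 6, 8, 9}
hire_year <= 2018: ids {2, 4, 5, 9}
Combine with AND.

2 | Sam | 2014 ; 5 | Liam | 2016 ; 9 | Noa | 2012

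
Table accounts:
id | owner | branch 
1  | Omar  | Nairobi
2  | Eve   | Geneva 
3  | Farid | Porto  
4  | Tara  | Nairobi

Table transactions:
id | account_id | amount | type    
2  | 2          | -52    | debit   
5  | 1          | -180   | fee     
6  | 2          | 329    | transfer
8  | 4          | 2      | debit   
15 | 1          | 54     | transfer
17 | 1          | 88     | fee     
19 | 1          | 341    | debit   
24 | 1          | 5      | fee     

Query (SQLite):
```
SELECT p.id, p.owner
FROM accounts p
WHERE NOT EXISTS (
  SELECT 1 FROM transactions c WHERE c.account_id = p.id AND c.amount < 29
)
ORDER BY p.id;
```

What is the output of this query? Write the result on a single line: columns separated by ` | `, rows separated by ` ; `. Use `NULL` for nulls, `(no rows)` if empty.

For each accounts row, check whether any transactions with matching account_id has amount < 29.
Keep rows where that is false.

3 | Farid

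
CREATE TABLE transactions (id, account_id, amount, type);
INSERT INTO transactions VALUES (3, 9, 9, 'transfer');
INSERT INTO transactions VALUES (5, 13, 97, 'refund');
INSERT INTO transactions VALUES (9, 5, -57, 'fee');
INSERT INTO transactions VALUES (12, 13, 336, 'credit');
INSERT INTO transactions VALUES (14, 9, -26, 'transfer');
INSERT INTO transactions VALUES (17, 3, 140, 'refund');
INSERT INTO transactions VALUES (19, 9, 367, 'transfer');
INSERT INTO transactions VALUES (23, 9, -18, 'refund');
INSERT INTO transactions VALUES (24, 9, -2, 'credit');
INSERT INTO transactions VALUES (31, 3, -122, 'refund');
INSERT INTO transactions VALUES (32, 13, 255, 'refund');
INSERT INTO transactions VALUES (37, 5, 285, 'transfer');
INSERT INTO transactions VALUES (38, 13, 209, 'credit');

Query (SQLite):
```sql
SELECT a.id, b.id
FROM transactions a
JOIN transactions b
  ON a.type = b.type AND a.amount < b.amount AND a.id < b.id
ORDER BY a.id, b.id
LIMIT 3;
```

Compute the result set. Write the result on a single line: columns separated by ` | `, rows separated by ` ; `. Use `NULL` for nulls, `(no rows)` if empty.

3 | 19 ; 3 | 37 ; 5 | 17

Pairs (a,b) with same type, a.amount < b.amount, a.id < b.id.
type groups: credit:{12,24,38} fee:{9} refund:{5,17,23,31,32} transfer:{3,14,19,37}
Ordered by (a.id, b.id); first 3.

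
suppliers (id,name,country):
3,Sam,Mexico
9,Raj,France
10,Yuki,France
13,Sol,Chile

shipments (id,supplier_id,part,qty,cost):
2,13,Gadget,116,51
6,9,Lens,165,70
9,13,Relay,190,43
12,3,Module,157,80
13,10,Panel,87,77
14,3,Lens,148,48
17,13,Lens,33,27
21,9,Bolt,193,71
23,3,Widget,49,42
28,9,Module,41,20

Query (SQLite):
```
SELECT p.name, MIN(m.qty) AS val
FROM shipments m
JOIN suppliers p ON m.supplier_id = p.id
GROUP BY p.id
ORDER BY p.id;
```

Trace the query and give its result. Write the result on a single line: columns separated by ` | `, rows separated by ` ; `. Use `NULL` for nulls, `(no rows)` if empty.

Sam | 49 ; Raj | 41 ; Yuki | 87 ; Sol | 33

Join each shipments row to its suppliers via supplier_id.
Group joined rows by suppliers.id; compute MIN(m.qty) per group.
  3: ids {12, 14, 23} → MIN(m.qty)=49
  9: ids {6, 21, 28} → MIN(m.qty)=41
  10: ids {13} → MIN(m.qty)=87
  13: ids {2, 9, 17} → MIN(m.qty)=33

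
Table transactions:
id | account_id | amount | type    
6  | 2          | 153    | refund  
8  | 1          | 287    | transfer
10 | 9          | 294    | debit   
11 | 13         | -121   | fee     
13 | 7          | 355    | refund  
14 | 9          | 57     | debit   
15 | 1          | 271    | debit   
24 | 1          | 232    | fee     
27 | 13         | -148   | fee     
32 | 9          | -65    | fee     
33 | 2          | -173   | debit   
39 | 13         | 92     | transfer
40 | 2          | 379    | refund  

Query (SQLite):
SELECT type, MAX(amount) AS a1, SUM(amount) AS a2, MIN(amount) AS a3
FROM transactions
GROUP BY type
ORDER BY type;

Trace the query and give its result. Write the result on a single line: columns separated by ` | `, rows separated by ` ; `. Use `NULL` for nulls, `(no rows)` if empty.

debit | 294 | 449 | -173 ; fee | 232 | -102 | -148 ; refund | 379 | 887 | 153 ; transfer | 287 | 379 | 92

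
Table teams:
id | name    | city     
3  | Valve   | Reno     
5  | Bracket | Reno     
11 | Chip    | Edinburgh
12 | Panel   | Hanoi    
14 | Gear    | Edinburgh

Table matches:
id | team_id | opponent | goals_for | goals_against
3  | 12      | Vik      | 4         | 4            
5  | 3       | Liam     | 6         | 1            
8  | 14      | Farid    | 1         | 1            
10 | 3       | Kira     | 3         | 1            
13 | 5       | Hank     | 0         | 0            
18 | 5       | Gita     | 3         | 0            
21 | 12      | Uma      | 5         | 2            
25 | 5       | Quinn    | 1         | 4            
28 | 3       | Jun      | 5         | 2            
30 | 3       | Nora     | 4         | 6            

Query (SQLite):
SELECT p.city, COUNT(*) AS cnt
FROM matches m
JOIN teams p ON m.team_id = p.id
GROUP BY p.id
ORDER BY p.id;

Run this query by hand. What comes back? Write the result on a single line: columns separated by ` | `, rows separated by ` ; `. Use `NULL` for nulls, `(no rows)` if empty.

Join each matches row to its teams via team_id.
Group joined rows by teams.id; compute COUNT(*) per group.
  3: ids {5, 10, 28, 30} → COUNT(*)=4
  5: ids {13, 18, 25} → COUNT(*)=3
  12: ids {3, 21} → COUNT(*)=2
  14: ids {8} → COUNT(*)=1

Reno | 4 ; Reno | 3 ; Hanoi | 2 ; Edinburgh | 1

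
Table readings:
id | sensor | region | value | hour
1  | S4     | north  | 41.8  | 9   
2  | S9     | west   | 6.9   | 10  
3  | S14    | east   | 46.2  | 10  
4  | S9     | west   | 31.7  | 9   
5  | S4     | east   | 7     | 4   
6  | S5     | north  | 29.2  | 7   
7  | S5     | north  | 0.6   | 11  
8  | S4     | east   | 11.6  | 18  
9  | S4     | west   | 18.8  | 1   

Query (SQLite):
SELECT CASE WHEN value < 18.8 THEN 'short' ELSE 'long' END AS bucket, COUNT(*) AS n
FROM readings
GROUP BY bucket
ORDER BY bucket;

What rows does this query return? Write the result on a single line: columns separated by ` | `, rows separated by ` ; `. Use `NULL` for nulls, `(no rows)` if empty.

Bucket rows by value < 18.8 → 'short' else 'long'; count each bucket.

long | 5 ; short | 4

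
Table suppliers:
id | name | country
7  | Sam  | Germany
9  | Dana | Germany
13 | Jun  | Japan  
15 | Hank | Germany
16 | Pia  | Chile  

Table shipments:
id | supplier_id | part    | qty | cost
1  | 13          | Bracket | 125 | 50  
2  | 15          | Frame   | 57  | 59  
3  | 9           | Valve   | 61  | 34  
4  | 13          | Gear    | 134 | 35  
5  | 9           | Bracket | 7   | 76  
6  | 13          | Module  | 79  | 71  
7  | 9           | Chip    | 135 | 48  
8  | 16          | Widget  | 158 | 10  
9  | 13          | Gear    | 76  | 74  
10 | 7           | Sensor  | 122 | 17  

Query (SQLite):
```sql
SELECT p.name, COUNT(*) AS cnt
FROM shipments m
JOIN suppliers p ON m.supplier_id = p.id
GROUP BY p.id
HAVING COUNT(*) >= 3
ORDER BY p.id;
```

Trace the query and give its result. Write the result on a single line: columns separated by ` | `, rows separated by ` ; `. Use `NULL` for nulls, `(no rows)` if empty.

Dana | 3 ; Jun | 4

Join each shipments row to its suppliers via supplier_id.
Group joined rows by suppliers.id; compute COUNT(*) per group.
HAVING: keep groups with count ≥ 3.
  7: ids {10} → COUNT(*)=1
  9: ids {3, 5, 7} → COUNT(*)=3
  13: ids {1, 4, 6, 9} → COUNT(*)=4
  15: ids {2} → COUNT(*)=1
  16: ids {8} → COUNT(*)=1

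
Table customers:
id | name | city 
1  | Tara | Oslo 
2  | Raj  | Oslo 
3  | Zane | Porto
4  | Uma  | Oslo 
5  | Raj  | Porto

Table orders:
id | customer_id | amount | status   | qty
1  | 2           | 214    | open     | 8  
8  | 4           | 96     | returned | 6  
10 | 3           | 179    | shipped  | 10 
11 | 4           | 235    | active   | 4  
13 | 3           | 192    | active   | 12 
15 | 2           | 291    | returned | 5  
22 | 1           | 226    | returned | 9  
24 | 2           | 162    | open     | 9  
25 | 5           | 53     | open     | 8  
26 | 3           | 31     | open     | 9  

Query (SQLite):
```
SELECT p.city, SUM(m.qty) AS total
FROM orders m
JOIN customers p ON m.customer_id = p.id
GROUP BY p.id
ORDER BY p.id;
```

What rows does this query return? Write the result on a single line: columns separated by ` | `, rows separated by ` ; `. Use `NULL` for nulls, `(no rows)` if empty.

Join each orders row to its customers via customer_id.
Group joined rows by customers.id; compute SUM(m.qty) per group.
  1: ids {22} → SUM(m.qty)=9
  2: ids {1, 15, 24} → SUM(m.qty)=22
  3: ids {10, 13, 26} → SUM(m.qty)=31
  4: ids {8, 11} → SUM(m.qty)=10
  5: ids {25} → SUM(m.qty)=8

Oslo | 9 ; Oslo | 22 ; Porto | 31 ; Oslo | 10 ; Porto | 8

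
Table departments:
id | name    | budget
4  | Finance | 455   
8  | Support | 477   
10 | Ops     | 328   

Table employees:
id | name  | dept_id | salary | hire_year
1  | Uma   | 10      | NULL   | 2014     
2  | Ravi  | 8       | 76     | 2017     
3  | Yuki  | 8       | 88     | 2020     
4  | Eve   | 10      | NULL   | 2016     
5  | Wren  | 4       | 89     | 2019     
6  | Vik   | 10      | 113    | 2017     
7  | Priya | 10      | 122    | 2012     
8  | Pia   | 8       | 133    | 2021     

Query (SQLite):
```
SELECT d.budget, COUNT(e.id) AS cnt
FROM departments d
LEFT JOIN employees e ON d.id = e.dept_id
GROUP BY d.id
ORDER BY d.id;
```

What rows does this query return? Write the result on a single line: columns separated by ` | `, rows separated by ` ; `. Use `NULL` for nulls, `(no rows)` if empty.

LEFT JOIN keeps every departments row; unmatched ones get NULL for employees columns.
Group by departments.id and compute COUNT(e.id). COUNT(col) of an all-NULL group is 0.
  4: ids {5} → COUNT(e.id)=1
  8: ids {2, 3, 8} → COUNT(e.id)=3
  10: ids {1, 4, 6, 7} → COUNT(e.id)=4

455 | 1 ; 477 | 3 ; 328 | 4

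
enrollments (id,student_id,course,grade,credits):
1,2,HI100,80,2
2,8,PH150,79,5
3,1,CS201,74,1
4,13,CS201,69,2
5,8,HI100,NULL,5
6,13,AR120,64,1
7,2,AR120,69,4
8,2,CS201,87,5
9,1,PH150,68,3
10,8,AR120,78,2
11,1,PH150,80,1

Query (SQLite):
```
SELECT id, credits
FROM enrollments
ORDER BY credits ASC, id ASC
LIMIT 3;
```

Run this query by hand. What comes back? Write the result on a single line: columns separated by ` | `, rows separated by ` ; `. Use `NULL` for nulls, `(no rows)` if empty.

3 | 1 ; 6 | 1 ; 11 | 1

Sort by credits asc, tiebreak id asc: (1, id=3), (1, id=6), (1, id=11), (2, id=1), (2, id=4), (2, id=10) …. Take first 3.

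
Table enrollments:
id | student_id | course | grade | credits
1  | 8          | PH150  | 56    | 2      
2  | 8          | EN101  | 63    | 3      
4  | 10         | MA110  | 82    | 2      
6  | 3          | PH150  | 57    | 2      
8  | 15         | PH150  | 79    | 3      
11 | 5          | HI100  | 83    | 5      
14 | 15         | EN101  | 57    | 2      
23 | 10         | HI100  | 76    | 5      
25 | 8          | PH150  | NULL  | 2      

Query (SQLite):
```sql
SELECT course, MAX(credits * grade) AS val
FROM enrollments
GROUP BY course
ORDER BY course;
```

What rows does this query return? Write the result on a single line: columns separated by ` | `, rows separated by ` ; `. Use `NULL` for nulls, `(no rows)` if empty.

EN101 | 189 ; HI100 | 415 ; MA110 | 164 ; PH150 | 237

For each row compute credits * grade.
Group by course; take MAX of the expression per group.
  EN101: ids {2, 14} → MAX(credits * grade)=189
  HI100: ids {11, 23} → MAX(credits * grade)=415
  MA110: ids {4} → MAX(credits * grade)=164
  PH150: ids {1, 6, 8, 25} → MAX(credits * grade)=237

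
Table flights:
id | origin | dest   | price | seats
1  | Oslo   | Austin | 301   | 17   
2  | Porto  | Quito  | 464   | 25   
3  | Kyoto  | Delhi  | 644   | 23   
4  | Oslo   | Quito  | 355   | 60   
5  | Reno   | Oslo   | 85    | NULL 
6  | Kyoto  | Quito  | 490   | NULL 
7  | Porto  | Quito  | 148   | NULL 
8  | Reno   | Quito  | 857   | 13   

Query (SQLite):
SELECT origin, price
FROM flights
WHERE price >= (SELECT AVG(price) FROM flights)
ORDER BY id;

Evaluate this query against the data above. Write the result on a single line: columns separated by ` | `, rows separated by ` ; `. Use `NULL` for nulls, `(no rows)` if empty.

Porto | 464 ; Kyoto | 644 ; Kyoto | 490 ; Reno | 857

Scalar subquery: AVG(price) over all flights rows = 418.0.
Keep rows where price >= that value.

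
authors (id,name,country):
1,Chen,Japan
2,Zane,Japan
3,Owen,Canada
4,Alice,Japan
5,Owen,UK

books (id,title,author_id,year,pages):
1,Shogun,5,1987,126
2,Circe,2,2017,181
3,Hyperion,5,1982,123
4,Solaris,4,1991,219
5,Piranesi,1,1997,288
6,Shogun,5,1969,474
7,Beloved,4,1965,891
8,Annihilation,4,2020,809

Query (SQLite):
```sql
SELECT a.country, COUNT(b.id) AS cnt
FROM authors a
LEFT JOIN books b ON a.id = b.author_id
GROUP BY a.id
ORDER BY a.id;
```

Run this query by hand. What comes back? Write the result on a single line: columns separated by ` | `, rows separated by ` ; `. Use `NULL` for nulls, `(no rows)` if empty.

Japan | 1 ; Japan | 1 ; Canada | 0 ; Japan | 3 ; UK | 3

LEFT JOIN keeps every authors row; unmatched ones get NULL for books columns.
Group by authors.id and compute COUNT(b.id). COUNT(col) of an all-NULL group is 0.
  1: ids {5} → COUNT(b.id)=1
  2: ids {2} → COUNT(b.id)=1
  3: ids {—} → COUNT(b.id)=0
  4: ids {4, 7, 8} → COUNT(b.id)=3
  5: ids {1, 3, 6} → COUNT(b.id)=3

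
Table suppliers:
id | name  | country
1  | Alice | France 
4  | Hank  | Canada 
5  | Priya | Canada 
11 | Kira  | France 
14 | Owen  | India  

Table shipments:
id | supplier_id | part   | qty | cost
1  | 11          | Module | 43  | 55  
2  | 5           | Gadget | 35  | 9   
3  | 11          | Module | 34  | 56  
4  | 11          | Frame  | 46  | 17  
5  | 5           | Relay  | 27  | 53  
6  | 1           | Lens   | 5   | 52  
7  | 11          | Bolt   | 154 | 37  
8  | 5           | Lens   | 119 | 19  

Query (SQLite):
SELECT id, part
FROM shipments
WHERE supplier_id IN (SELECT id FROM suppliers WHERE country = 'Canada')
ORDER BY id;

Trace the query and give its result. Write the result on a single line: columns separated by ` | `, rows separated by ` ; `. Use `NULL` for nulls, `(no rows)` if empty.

2 | Gadget ; 5 | Relay ; 8 | Lens

Inner query: suppliers.id where country = 'Canada'.
Outer: keep shipments rows whose supplier_id is in that set.
Inner query → {4, 5}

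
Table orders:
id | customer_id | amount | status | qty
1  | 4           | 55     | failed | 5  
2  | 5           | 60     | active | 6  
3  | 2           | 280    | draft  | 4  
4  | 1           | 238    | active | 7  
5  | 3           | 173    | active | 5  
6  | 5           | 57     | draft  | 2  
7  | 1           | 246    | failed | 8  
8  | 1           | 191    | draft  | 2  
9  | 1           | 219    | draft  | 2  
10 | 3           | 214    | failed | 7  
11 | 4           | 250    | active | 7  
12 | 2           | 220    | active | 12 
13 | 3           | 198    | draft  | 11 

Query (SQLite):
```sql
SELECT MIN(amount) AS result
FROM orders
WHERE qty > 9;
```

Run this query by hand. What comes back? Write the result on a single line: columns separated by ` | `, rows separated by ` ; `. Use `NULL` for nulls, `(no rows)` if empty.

Rows where qty > 9 → amount values: [220, 198].
MIN of non-NULL values = 198.

198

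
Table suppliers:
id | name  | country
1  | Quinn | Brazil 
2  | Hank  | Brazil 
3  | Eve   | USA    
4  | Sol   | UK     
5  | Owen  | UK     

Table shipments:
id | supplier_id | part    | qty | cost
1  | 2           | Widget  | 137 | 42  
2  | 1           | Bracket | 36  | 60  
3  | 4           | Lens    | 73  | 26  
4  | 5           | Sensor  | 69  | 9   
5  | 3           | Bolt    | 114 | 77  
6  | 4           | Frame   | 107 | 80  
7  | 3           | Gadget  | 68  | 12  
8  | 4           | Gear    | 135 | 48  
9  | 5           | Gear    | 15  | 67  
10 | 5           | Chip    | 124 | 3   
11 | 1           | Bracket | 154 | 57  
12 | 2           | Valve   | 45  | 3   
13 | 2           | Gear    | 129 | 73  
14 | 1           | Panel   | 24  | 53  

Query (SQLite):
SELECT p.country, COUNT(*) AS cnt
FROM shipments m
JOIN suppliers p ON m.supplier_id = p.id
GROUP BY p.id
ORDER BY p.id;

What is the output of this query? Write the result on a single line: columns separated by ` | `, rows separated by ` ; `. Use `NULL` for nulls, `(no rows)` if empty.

Brazil | 3 ; Brazil | 3 ; USA | 2 ; UK | 3 ; UK | 3

Join each shipments row to its suppliers via supplier_id.
Group joined rows by suppliers.id; compute COUNT(*) per group.
  1: ids {2, 11, 14} → COUNT(*)=3
  2: ids {1, 12, 13} → COUNT(*)=3
  3: ids {5, 7} → COUNT(*)=2
  4: ids {3, 6, 8} → COUNT(*)=3
  5: ids {4, 9, 10} → COUNT(*)=3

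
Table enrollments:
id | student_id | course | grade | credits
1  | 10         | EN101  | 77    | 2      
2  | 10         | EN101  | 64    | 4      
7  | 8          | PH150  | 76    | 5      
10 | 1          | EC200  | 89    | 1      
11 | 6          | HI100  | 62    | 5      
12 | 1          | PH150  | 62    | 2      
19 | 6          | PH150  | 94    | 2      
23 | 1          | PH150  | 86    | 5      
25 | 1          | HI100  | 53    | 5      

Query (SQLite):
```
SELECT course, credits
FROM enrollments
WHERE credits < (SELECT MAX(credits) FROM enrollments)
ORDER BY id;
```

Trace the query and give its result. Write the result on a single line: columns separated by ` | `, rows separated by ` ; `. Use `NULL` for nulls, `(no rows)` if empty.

EN101 | 2 ; EN101 | 4 ; EC200 | 1 ; PH150 | 2 ; PH150 | 2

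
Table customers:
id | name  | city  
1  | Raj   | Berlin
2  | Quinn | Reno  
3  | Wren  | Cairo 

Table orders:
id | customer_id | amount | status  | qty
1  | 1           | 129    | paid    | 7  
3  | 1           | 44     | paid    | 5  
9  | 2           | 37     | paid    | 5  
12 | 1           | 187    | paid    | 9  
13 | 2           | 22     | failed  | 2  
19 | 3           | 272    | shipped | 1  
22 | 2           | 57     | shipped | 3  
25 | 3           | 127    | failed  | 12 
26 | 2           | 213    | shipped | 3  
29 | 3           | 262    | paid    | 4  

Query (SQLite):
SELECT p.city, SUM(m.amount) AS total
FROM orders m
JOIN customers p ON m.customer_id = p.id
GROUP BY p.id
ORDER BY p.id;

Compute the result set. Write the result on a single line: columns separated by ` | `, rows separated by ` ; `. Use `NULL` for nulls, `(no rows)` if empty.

Berlin | 360 ; Reno | 329 ; Cairo | 661

Join each orders row to its customers via customer_id.
Group joined rows by customers.id; compute SUM(m.amount) per group.
  1: ids {1, 3, 12} → SUM(m.amount)=360
  2: ids {9, 13, 22, 26} → SUM(m.amount)=329
  3: ids {19, 25, 29} → SUM(m.amount)=661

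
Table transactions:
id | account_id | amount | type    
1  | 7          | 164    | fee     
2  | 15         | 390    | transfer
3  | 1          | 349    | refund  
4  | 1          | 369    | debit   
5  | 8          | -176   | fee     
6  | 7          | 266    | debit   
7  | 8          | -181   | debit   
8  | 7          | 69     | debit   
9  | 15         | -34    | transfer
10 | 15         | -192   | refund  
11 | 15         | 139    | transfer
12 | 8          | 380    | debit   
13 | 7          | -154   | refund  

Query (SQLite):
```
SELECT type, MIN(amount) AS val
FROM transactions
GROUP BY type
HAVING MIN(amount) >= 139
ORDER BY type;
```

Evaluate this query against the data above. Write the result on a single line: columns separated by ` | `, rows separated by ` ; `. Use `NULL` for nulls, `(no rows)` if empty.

(no rows)

Partition transactions by type; compute MIN(amount) within each group.
HAVING: keep groups where MIN(amount) >= 139.
  debit: ids {4, 6, 7, 8, 12} → MIN(amount)=-181
  fee: ids {1, 5} → MIN(amount)=-176
  refund: ids {3, 10, 13} → MIN(amount)=-192
  transfer: ids {2, 9, 11} → MIN(amount)=-34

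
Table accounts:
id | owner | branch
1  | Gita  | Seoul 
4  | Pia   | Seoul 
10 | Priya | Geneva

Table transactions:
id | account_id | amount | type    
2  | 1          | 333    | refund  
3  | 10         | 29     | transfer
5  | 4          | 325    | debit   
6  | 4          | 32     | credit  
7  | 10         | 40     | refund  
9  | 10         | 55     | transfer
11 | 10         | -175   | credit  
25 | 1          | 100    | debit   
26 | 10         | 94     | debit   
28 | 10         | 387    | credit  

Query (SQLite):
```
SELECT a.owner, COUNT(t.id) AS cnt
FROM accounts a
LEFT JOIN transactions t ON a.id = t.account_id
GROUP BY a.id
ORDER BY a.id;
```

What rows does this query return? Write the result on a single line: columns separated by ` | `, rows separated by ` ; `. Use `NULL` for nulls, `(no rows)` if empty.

LEFT JOIN keeps every accounts row; unmatched ones get NULL for transactions columns.
Group by accounts.id and compute COUNT(t.id). COUNT(col) of an all-NULL group is 0.
  1: ids {2, 25} → COUNT(t.id)=2
  4: ids {5, 6} → COUNT(t.id)=2
  10: ids {3, 7, 9, 11, 26, 28} → COUNT(t.id)=6

Gita | 2 ; Pia | 2 ; Priya | 6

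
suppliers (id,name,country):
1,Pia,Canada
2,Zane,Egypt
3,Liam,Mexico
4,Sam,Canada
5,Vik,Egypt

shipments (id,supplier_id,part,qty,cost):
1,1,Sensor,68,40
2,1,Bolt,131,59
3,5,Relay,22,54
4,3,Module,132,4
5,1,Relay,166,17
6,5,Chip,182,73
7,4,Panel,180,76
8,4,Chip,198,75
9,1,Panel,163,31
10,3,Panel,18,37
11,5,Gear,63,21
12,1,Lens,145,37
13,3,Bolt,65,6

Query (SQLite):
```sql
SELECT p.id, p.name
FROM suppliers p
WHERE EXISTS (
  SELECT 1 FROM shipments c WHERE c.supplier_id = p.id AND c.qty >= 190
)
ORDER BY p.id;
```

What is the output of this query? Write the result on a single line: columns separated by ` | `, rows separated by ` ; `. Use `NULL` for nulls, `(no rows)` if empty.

4 | Sam

For each suppliers row, check whether any shipments with matching supplier_id has qty >= 190.
Keep rows where that is true.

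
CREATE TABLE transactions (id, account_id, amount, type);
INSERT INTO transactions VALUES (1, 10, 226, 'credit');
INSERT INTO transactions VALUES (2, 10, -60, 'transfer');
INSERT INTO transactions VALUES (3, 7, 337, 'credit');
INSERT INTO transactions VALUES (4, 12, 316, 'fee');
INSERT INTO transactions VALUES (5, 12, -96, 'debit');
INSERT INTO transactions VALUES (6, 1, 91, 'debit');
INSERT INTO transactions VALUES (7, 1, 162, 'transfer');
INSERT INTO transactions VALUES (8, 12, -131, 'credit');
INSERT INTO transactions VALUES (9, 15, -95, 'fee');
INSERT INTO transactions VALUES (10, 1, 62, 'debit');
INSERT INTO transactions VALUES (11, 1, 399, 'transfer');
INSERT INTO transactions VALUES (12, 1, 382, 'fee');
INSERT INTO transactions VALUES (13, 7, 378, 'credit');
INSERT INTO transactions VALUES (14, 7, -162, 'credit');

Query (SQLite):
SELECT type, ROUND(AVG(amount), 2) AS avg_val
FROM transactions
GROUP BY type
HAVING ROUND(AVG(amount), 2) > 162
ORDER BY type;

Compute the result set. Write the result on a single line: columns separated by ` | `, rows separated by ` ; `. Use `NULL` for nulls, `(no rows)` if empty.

fee | 201 ; transfer | 167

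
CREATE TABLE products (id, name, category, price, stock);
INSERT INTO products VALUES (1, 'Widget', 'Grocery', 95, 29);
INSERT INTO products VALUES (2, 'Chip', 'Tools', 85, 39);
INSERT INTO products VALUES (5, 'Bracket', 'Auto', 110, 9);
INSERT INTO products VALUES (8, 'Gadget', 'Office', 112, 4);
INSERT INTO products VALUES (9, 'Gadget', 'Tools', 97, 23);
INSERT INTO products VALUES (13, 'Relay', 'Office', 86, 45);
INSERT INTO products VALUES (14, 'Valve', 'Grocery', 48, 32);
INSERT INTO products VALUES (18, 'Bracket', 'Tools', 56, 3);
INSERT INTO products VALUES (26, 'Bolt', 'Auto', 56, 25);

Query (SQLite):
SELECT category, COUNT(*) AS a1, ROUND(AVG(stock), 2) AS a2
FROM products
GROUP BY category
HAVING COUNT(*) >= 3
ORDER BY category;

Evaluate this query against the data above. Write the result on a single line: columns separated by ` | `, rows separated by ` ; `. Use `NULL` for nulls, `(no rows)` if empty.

Group products by category.
Per group compute: COUNT(*), ROUND(AVG(stock), 2).
HAVING: drop groups with fewer than 3 rows.
  Auto: ids {5, 26} → COUNT(*)=2, ROUND(AVG(stock), 2)=17
  Grocery: ids {1, 14} → COUNT(*)=2, ROUND(AVG(stock), 2)=30.5
  Office: ids {8, 13} → COUNT(*)=2, ROUND(AVG(stock), 2)=24.5
  Tools: ids {2, 9, 18} → COUNT(*)=3, ROUND(AVG(stock), 2)=21.67

Tools | 3 | 21.67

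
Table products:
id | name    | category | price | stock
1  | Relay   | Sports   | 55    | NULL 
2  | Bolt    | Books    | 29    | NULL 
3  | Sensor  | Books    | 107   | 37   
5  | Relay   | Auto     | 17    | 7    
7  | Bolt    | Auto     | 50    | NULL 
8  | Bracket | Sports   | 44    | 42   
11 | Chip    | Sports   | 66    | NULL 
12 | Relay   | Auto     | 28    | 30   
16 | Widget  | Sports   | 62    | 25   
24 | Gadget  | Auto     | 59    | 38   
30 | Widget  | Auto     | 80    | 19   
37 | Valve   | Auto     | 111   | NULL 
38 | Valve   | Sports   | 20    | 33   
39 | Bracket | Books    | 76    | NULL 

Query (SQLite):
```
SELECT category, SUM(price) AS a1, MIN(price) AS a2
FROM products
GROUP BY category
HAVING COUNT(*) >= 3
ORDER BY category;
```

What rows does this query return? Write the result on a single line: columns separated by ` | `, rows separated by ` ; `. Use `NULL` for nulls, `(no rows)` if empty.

Group products by category.
Per group compute: SUM(price), MIN(price).
HAVING: drop groups with fewer than 3 rows.
  Auto: ids {5, 7, 12, 24, 30, 37} → SUM(price)=345, MIN(price)=17
  Books: ids {2, 3, 39} → SUM(price)=212, MIN(price)=29
  Sports: ids {1, 8, 11, 16, 38} → SUM(price)=247, MIN(price)=20

Auto | 345 | 17 ; Books | 212 | 29 ; Sports | 247 | 20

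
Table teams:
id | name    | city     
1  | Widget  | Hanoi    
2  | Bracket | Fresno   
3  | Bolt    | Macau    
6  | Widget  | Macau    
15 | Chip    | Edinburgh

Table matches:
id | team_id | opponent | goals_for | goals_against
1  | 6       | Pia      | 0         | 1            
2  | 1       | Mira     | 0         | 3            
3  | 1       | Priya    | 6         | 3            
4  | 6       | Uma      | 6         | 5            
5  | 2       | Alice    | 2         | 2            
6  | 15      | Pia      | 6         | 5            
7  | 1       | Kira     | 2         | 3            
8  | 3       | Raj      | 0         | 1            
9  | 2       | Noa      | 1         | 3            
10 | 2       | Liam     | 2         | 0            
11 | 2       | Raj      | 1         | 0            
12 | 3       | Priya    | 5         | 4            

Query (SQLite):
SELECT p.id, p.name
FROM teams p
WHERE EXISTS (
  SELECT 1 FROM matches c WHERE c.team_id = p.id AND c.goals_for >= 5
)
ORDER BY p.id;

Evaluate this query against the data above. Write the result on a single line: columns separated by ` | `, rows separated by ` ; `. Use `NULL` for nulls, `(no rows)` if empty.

For each teams row, check whether any matches with matching team_id has goals_for >= 5.
Keep rows where that is true.

1 | Widget ; 3 | Bolt ; 6 | Widget ; 15 | Chip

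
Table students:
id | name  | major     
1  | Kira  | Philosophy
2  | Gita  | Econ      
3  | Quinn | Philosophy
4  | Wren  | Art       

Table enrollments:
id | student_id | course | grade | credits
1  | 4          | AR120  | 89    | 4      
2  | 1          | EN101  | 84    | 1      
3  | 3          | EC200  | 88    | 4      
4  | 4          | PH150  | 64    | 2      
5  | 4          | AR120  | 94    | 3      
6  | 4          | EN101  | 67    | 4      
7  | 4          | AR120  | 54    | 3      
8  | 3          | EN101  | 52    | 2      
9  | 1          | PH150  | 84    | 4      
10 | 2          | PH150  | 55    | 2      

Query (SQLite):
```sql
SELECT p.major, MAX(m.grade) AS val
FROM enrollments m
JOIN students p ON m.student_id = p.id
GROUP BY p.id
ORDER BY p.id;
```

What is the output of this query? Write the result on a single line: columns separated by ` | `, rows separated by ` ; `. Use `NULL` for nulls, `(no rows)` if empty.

Join each enrollments row to its students via student_id.
Group joined rows by students.id; compute MAX(m.grade) per group.
  1: ids {2, 9} → MAX(m.grade)=84
  2: ids {10} → MAX(m.grade)=55
  3: ids {3, 8} → MAX(m.grade)=88
  4: ids {1, 4, 5, 6, 7} → MAX(m.grade)=94

Philosophy | 84 ; Econ | 55 ; Philosophy | 88 ; Art | 94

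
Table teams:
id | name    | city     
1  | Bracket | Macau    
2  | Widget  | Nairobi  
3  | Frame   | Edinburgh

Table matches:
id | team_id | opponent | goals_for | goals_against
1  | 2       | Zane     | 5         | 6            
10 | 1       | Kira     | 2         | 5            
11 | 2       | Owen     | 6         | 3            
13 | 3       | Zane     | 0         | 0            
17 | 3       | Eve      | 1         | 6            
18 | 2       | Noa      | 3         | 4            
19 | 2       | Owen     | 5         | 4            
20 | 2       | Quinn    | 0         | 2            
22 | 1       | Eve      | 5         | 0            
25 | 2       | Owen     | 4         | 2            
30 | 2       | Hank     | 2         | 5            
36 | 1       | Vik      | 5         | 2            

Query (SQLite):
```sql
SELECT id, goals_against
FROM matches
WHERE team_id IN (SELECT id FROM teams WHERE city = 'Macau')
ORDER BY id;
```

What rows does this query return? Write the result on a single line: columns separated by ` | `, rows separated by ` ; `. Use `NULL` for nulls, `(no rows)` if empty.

10 | 5 ; 22 | 0 ; 36 | 2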